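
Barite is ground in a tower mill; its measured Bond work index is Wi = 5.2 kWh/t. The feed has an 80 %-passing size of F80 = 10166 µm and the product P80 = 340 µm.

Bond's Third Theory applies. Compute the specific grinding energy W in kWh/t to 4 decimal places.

W = 10·Wi·[P80^(−½) − F80^(−½)]
1/√340 = 0.054233;  1/√10166 = 0.009918
W = 10·5.2·(0.054233 − 0.009918) = 2.3044 kWh/t

W = 2.3044 kWh/t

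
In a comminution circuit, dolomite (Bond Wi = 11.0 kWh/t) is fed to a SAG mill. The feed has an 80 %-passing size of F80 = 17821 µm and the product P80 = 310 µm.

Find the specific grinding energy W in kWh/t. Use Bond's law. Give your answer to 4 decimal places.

Bond:  W = 10 Wi (1/√P − 1/√F)
1/√310 = 0.056796;  1/√17821 = 0.007491
W = 10·11.0·(0.056796 − 0.007491) = 5.4236 kWh/t

W = 5.4236 kWh/t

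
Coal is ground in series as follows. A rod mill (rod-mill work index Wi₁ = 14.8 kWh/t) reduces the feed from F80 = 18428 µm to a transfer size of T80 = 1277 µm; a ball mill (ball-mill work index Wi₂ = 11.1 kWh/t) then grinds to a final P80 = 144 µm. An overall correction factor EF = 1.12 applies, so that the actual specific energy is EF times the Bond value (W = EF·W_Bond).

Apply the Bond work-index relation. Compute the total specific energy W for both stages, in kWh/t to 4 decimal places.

W = 10.2986 kWh/t

W_Bond = 10·Wi·(1/√P₈₀ − 1/√F₈₀)
Stage 1 (18428→1277 µm, Wi₁=14.8): W₁ = 10·14.8·(0.027984 − 0.007366) = 3.0513 kWh/t
Stage 2 (1277→144 µm, Wi₂=11.1): W₂ = 10·11.1·(0.083333 − 0.027984) = 6.1438 kWh/t
W = W₁ + W₂ = 3.0513 + 6.1438 = 9.1952 kWh/t
Apply correction: 9.1952 × 1.12 = 10.2986 kWh/t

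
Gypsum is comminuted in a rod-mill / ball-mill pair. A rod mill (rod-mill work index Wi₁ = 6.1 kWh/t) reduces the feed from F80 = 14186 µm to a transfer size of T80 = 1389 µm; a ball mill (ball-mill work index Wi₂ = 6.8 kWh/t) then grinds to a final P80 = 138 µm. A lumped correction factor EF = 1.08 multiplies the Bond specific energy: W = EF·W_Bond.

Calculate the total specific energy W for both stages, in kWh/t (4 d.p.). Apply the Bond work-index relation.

W = 10·Wi·(P80^(-½) − F80^(-½))
Stage 1 (14186→1389 µm, Wi₁=6.1): W₁ = 10·6.1·(0.026832 − 0.008396) = 1.1246 kWh/t
Stage 2 (1389→138 µm, Wi₂=6.8): W₂ = 10·6.8·(0.085126 − 0.026832) = 3.9640 kWh/t
W = W₁ + W₂ = 1.1246 + 3.9640 = 5.0886 kWh/t
Corrected W = EF·W_Bond = 1.08·5.0886 = 5.4957 kWh/t

W = 5.4957 kWh/t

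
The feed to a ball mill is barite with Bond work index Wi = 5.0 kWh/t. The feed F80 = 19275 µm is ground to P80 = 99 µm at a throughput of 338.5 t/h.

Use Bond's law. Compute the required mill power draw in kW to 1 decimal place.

P = 1579.1 kW

W = 10 Wi (P80^-0.5 − F80^-0.5)
W = 10·5.0·(1/√99 − 1/√19275) = 10·5.0·(0.093301) = 4.6650 kWh/t
P = W·T = 4.6650·338.5 = 1579.1 kW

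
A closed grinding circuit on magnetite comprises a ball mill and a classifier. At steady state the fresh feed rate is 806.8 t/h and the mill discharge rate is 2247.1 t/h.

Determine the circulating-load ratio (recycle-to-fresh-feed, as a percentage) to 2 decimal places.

Discharge = new feed + return, hence
R = M − F = 2247.1 − 806.8 = 1440.3 t/h
CL = 100·R/F = 100·1440.3/806.8 = 178.52 %

CL = 178.52 %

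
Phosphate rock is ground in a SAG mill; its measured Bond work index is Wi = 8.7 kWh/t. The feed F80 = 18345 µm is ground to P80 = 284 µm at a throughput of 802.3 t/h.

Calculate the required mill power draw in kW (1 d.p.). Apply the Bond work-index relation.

W_Bond = 10·Wi·(1/√P₈₀ − 1/√F₈₀)
W = 10·8.7·(1/√284 − 1/√18345) = 10·8.7·(0.051956) = 4.5202 kWh/t
P_mill = W·ṁ = 4.5202·802.3 = 3626.5 kW

P = 3626.5 kW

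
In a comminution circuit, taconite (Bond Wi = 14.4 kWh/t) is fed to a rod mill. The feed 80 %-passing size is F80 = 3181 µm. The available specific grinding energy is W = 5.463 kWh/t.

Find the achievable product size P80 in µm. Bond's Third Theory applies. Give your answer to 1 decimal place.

P80 = 322.7 µm

Bond:  W = 10 Wi (1/√P − 1/√F)
⇒ 1/√P80 = W/(10·Wi) + 1/√F80
  = 5.4630/(10·14.4) + 1/√3181 = 0.037937 + 0.017730 = 0.055668
P80 = (1/0.055668)² = 17.9637² = 322.69 µm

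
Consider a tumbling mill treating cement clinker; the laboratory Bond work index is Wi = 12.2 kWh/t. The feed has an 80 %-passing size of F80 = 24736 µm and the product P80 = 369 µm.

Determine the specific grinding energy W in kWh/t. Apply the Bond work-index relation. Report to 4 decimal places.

Bond: W = 10·Wi·(1/√P80 − 1/√F80)
1/√369 = 0.052058;  1/√24736 = 0.006358
W = 10·12.2·(0.052058 − 0.006358) = 5.5754 kWh/t

W = 5.5754 kWh/t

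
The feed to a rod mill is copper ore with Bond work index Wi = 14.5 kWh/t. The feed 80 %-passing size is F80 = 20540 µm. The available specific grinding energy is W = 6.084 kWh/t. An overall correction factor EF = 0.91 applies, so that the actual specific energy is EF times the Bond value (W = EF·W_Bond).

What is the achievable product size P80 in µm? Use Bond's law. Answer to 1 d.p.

W = 10 Wi (1/√P80 − 1/√F80)  [Bond]
W_Bond = W / EF = 6.084 / 0.91 = 6.6857 kWh/t
P80^(−½) = W_Bond/(10 Wi) + F80^(−½)
  = 6.6857/(10·14.5) + 1/√20540 = 0.046108 + 0.006977 = 0.053086
P80 = (1/0.053086)² = 18.8374² = 354.85 µm

P80 = 354.8 µm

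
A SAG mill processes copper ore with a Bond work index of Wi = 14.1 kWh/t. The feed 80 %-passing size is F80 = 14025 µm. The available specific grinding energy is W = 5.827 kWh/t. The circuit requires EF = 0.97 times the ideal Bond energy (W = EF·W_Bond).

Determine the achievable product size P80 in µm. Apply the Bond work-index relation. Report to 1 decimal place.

P80 = 383.7 µm

W_Bond = 10·Wi·(1/√P₈₀ − 1/√F₈₀)
W_Bond = W / EF = 5.827 / 0.97 = 6.0072 kWh/t
⇒ 1/√P80 = W_Bond/(10·Wi) + 1/√F80
  = 6.0072/(10·14.1) + 1/√14025 = 0.042604 + 0.008444 = 0.051048
P80 = (1/0.051048)² = 19.5893² = 383.74 µm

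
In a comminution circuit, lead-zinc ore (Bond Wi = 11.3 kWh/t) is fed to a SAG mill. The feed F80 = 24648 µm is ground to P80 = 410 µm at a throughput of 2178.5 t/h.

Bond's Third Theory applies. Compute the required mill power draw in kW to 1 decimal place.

W = 10 Wi / √P80 − 10 Wi / √F80
W = 10·11.3·(1/√410 − 1/√24648) = 10·11.3·(0.043017) = 4.8609 kWh/t
P = W·T = 4.8609·2178.5 = 10589.5 kW

P = 10589.5 kW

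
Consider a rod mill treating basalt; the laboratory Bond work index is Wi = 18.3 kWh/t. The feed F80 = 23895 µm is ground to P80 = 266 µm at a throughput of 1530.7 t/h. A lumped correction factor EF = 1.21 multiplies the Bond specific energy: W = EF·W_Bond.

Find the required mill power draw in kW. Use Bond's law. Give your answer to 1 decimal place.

W = 10·Wi·(P80^(-½) − F80^(-½))
W = 10·18.3·(1/√266 − 1/√23895) = 10·18.3·(0.054845) = 10.0366 kWh/t
Corrected W = EF·W_Bond = 1.21·10.0366 = 12.1443 kWh/t
P_mill = W·ṁ = 12.1443·1530.7 = 18589.3 kW

P = 18589.3 kW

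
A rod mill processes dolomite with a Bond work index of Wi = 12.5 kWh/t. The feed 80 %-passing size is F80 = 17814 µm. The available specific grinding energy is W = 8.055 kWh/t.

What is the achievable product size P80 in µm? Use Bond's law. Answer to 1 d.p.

P80 = 193.3 µm

W_Bond = 10·Wi·(1/√P₈₀ − 1/√F₈₀)
P80^(−½) = W/(10 Wi) + F80^(−½)
  = 8.0550/(10·12.5) + 1/√17814 = 0.064440 + 0.007492 = 0.071932
P80 = (1/0.071932)² = 13.9019² = 193.26 µm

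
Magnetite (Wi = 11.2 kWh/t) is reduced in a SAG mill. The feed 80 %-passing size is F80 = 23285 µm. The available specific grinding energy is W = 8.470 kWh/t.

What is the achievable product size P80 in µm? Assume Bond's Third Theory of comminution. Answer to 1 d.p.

W = 10·Wi·[P80^(−½) − F80^(−½)]
P80^-0.5 = F80^-0.5 + W/(10 Wi)
  = 8.4700/(10·11.2) + 1/√23285 = 0.075625 + 0.006553 = 0.082178
P80 = (1/0.082178)² = 12.1687² = 148.08 µm

P80 = 148.1 µm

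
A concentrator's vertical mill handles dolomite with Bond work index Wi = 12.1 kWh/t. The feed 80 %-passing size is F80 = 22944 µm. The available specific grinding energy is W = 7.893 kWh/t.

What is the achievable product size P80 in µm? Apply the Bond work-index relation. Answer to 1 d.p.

W = 10·Wi·[P80^(−½) − F80^(−½)]
1/√P80 = 1/√F80 + W/(10·Wi)
  = 7.8930/(10·12.1) + 1/√22944 = 0.065231 + 0.006602 = 0.071833
P80 = (1/0.071833)² = 13.9211² = 193.80 µm

P80 = 193.8 µm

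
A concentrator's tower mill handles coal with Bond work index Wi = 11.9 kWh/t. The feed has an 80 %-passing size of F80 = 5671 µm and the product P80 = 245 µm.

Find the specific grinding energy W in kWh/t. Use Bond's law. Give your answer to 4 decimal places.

W = 10 Wi (1/√P80 − 1/√F80)  [Bond]
1/√245 = 0.063888;  1/√5671 = 0.013279
W = 10·11.9·(0.063888 − 0.013279) = 6.0224 kWh/t

W = 6.0224 kWh/t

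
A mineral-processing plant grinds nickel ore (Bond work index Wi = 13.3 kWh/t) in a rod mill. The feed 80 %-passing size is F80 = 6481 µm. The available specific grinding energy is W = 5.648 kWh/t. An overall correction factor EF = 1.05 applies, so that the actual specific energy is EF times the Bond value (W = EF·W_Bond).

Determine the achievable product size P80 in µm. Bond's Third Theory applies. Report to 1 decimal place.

W = 10 Wi / √P80 − 10 Wi / √F80
W_Bond = W / EF = 5.648 / 1.05 = 5.3790 kWh/t
⇒ 1/√P80 = W_Bond/(10 Wi) + 1/√F80
  = 5.3790/(10·13.3) + 1/√6481 = 0.040444 + 0.012422 = 0.052866
P80 = (1/0.052866)² = 18.9159² = 357.81 µm

P80 = 357.8 µm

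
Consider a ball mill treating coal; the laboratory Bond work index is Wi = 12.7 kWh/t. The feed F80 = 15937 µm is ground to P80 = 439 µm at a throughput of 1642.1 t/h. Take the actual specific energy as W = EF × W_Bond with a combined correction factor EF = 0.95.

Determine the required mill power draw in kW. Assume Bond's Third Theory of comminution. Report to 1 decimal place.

P = 7886.4 kW

W = 10·Wi·(P80^(-½) − F80^(-½))
W = 10·12.7·(1/√439 − 1/√15937) = 10·12.7·(0.039806) = 5.0554 kWh/t
With EF = 0.95: W = 5.0554·0.95 = 4.8026 kWh/t
P = W·T = 4.8026·1642.1 = 7886.4 kW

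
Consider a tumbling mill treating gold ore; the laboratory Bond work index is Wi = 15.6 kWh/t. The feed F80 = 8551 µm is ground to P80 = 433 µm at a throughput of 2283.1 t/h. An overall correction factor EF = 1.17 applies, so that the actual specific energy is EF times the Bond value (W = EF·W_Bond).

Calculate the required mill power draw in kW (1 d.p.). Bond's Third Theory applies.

W = 10 Wi (1/√P80 − 1/√F80)  [Bond]
W = 10·15.6·(1/√433 − 1/√8551) = 10·15.6·(0.037243) = 5.8099 kWh/t
Apply correction: 5.8099 × 1.17 = 6.7976 kWh/t
P_mill = W·ṁ = 6.7976·2283.1 = 15519.5 kW

P = 15519.5 kW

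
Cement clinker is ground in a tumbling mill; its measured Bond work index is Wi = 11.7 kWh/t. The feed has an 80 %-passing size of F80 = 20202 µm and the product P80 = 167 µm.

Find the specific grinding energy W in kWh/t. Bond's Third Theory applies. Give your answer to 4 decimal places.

W = 10 Wi / √P80 − 10 Wi / √F80
1/√167 = 0.077382;  1/√20202 = 0.007036
W = 10·11.7·(0.077382 − 0.007036) = 8.2306 kWh/t

W = 8.2306 kWh/t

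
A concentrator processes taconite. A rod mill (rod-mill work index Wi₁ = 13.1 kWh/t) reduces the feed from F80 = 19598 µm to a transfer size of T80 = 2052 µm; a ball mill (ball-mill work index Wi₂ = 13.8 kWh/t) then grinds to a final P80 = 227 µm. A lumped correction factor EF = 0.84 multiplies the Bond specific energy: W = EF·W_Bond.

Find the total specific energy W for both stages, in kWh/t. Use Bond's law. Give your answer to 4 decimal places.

W = 6.7780 kWh/t

W = 10 Wi (P80^-0.5 − F80^-0.5)
Stage 1 (19598→2052 µm, Wi₁=13.1): W₁ = 10·13.1·(0.022076 − 0.007143) = 1.9561 kWh/t
Stage 2 (2052→227 µm, Wi₂=13.8): W₂ = 10·13.8·(0.066372 − 0.022076) = 6.1130 kWh/t
W = W₁ + W₂ = 1.9561 + 6.1130 = 8.0691 kWh/t
W_actual = 0.84 × 8.0691 = 6.7780 kWh/t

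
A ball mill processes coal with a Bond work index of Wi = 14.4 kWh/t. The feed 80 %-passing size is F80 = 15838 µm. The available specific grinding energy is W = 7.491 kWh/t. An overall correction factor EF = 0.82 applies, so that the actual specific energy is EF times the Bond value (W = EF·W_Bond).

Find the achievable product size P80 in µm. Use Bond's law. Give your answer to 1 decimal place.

W = 10·Wi·(P80^(-½) − F80^(-½))
W_Bond = W / EF = 7.491 / 0.82 = 9.1354 kWh/t
1/√P80 = 1/√F80 + W_Bond/(10·Wi)
  = 9.1354/(10·14.4) + 1/√15838 = 0.063440 + 0.007946 = 0.071386
P80 = (1/0.071386)² = 14.0083² = 196.23 µm

P80 = 196.2 µm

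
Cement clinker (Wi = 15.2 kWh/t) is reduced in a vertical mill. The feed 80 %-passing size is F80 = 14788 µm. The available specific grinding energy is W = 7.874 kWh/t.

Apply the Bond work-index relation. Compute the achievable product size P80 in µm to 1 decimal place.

P80 = 277.5 µm

W = 10 Wi (P80^-0.5 − F80^-0.5)
P80^(−½) = W/(10 Wi) + F80^(−½)
  = 7.8740/(10·15.2) + 1/√14788 = 0.051803 + 0.008223 = 0.060026
P80 = (1/0.060026)² = 16.6595² = 277.54 µm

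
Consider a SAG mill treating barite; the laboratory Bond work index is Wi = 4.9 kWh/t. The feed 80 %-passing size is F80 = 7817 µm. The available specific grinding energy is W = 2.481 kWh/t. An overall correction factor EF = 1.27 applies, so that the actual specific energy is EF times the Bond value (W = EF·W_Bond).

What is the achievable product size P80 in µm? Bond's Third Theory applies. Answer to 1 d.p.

Bond: W = 10·Wi·(1/√P80 − 1/√F80)
W_Bond = W / EF = 2.481 / 1.27 = 1.9535 kWh/t
P80^(−½) = W_Bond/(10 Wi) + F80^(−½)
  = 1.9535/(10·4.9) + 1/√7817 = 0.039868 + 0.011310 = 0.051179
P80 = (1/0.051179)² = 19.5394² = 381.79 µm

P80 = 381.8 µm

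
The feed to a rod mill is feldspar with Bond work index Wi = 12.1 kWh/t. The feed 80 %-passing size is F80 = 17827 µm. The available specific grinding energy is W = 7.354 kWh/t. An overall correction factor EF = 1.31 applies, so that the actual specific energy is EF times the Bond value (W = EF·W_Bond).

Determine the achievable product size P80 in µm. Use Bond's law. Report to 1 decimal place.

Bond:  W = 10 Wi (1/√P − 1/√F)
W_Bond = W / EF = 7.354 / 1.31 = 5.6137 kWh/t
P80^(−½) = W_Bond/(10 Wi) + F80^(−½)
  = 5.6137/(10·12.1) + 1/√17827 = 0.046395 + 0.007490 = 0.053884
P80 = (1/0.053884)² = 18.5583² = 344.41 µm

P80 = 344.4 µm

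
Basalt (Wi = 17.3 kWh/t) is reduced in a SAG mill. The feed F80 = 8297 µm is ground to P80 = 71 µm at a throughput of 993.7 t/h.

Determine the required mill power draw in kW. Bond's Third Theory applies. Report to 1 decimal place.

W = 10 Wi / √P80 − 10 Wi / √F80
W = 10·17.3·(1/√71 − 1/√8297) = 10·17.3·(0.107700) = 18.6321 kWh/t
Power = W × throughput = 18.6321 kWh/t × 993.7 t/h = 18514.7 kW

P = 18514.7 kW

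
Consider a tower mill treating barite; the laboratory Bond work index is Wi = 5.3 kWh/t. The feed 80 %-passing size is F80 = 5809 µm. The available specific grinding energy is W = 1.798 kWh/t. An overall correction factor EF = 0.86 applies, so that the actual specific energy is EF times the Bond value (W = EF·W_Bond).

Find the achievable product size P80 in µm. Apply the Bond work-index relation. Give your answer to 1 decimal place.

P80 = 361.9 µm

W = 10·Wi·(P80^(-½) − F80^(-½))
W_Bond = W / EF = 1.798 / 0.86 = 2.0907 kWh/t
1/√P80 = 1/√F80 + W_Bond/(10·Wi)
  = 2.0907/(10·5.3) + 1/√5809 = 0.039447 + 0.013120 = 0.052568
P80 = (1/0.052568)² = 19.0231² = 361.88 µm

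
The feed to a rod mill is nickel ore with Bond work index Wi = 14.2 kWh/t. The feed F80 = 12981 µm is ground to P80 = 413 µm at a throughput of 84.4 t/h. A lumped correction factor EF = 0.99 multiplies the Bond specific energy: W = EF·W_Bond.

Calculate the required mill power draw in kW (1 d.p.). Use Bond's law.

P = 479.7 kW

W_Bond = 10·Wi·(1/√P₈₀ − 1/√F₈₀)
W = 10·14.2·(1/√413 − 1/√12981) = 10·14.2·(0.040430) = 5.7410 kWh/t
Corrected W = EF·W_Bond = 0.99·5.7410 = 5.6836 kWh/t
Power = W × throughput = 5.6836 kWh/t × 84.4 t/h = 479.7 kW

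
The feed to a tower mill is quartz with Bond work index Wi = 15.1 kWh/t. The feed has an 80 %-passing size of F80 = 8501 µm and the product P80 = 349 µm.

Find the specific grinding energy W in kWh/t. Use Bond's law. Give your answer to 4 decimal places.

W = 10·Wi·[P80^(−½) − F80^(−½)]
1/√349 = 0.053529;  1/√8501 = 0.010846
W = 10·15.1·(0.053529 − 0.010846) = 6.4451 kWh/t

W = 6.4451 kWh/t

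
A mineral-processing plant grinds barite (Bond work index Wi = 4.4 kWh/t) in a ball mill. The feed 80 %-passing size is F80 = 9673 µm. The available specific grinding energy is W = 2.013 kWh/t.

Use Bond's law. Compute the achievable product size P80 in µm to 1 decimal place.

W = 10 Wi (1/√P80 − 1/√F80)  [Bond]
⇒ 1/√P80 = W/(10 Wi) + 1/√F80
  = 2.0130/(10·4.4) + 1/√9673 = 0.045750 + 0.010168 = 0.055918
P80 = (1/0.055918)² = 17.8834² = 319.82 µm

P80 = 319.8 µm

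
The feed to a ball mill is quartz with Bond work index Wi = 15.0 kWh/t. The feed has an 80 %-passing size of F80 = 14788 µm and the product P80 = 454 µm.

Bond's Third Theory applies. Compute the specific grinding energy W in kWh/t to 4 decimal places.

W = 5.8064 kWh/t

W = 10·Wi·[P80^(−½) − F80^(−½)]
1/√454 = 0.046932;  1/√14788 = 0.008223
W = 10·15.0·(0.046932 − 0.008223) = 5.8064 kWh/t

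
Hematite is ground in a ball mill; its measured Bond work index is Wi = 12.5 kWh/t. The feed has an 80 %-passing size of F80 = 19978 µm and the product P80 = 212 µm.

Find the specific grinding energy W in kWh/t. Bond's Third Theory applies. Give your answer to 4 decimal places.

W = 10 Wi (P80^-0.5 − F80^-0.5)
1/√212 = 0.068680;  1/√19978 = 0.007075
W = 10·12.5·(0.068680 − 0.007075) = 7.7007 kWh/t

W = 7.7007 kWh/t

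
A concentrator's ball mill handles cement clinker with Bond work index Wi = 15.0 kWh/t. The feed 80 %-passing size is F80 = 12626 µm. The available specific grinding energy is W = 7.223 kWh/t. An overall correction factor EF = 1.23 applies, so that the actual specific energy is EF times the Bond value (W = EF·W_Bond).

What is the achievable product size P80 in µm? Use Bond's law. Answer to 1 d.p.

Bond: W = 10·Wi·(1/√P80 − 1/√F80)
W_Bond = W / EF = 7.223 / 1.23 = 5.8724 kWh/t
1/√P80 = 1/√F80 + W_Bond/(10·Wi)
  = 5.8724/(10·15.0) + 1/√12626 = 0.039149 + 0.008900 = 0.048049
P80 = (1/0.048049)² = 20.8123² = 433.15 µm

P80 = 433.2 µm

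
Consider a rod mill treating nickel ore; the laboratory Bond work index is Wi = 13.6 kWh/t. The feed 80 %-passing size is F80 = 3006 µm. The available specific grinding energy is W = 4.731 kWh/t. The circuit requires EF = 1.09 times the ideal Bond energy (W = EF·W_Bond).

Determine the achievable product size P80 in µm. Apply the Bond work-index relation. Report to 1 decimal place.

W = 10 Wi / √P80 − 10 Wi / √F80
W_Bond = W / EF = 4.731 / 1.09 = 4.3404 kWh/t
⇒ 1/√P80 = W_Bond/(10 Wi) + 1/√F80
  = 4.3404/(10·13.6) + 1/√3006 = 0.031914 + 0.018239 = 0.050154
P80 = (1/0.050154)² = 19.9387² = 397.55 µm

P80 = 397.6 µm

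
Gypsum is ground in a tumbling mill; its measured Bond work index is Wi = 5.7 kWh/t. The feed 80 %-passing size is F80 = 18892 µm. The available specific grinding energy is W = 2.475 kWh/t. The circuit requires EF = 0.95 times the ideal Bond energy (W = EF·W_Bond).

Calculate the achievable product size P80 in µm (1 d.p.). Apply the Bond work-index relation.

P80 = 356.2 µm

Bond:  W = 10 Wi (1/√P − 1/√F)
W_Bond = W / EF = 2.475 / 0.95 = 2.6053 kWh/t
P80^(−½) = W_Bond/(10 Wi) + F80^(−½)
  = 2.6053/(10·5.7) + 1/√18892 = 0.045706 + 0.007275 = 0.052982
P80 = (1/0.052982)² = 18.8744² = 356.24 µm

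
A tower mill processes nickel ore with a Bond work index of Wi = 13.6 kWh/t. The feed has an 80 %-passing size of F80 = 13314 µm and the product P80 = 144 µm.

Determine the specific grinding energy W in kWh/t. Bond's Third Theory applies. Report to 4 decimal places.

W = 10·Wi·[P80^(−½) − F80^(−½)]
1/√144 = 0.083333;  1/√13314 = 0.008667
W = 10·13.6·(0.083333 − 0.008667) = 10.1547 kWh/t

W = 10.1547 kWh/t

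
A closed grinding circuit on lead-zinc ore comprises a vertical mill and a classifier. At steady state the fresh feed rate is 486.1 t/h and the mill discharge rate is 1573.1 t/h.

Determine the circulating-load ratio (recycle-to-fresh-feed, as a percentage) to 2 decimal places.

CL = 223.62 %

Discharge = new feed + return, hence
R = M − F = 1573.1 − 486.1 = 1087.0 t/h
CL = 100·R/F = 100·1087.0/486.1 = 223.62 %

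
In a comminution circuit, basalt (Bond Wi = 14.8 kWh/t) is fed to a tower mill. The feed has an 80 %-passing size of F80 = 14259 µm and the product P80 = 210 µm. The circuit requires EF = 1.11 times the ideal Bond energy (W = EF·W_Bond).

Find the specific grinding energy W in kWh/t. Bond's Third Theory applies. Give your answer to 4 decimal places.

W = 10 Wi (P80^-0.5 − F80^-0.5)
1/√210 = 0.069007;  1/√14259 = 0.008374
W = 10·14.8·(0.069007 − 0.008374) = 8.9736 kWh/t
Corrected W = EF·W_Bond = 1.11·8.9736 = 9.9606 kWh/t

W = 9.9606 kWh/t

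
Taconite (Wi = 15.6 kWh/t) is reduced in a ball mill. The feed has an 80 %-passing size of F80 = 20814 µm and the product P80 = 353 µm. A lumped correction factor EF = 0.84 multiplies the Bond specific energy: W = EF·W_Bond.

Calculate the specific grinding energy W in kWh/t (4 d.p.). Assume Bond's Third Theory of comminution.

Bond:  W = 10 Wi (1/√P − 1/√F)
1/√353 = 0.053225;  1/√20814 = 0.006931
W = 10·15.6·(0.053225 − 0.006931) = 7.2217 kWh/t
Corrected W = EF·W_Bond = 0.84·7.2217 = 6.0663 kWh/t

W = 6.0663 kWh/t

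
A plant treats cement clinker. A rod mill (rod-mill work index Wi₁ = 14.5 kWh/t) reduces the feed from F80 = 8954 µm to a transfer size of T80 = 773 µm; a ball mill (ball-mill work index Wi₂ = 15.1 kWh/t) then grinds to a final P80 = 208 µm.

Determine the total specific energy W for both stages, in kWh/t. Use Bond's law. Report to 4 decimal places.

W = 8.7218 kWh/t

Bond: W = 10·Wi·(1/√P80 − 1/√F80)
Stage 1 (8954→773 µm, Wi₁=14.5): W₁ = 10·14.5·(0.035968 − 0.010568) = 3.6829 kWh/t
Stage 2 (773→208 µm, Wi₂=15.1): W₂ = 10·15.1·(0.069338 − 0.035968) = 5.0389 kWh/t
W = W₁ + W₂ = 3.6829 + 5.0389 = 8.7218 kWh/t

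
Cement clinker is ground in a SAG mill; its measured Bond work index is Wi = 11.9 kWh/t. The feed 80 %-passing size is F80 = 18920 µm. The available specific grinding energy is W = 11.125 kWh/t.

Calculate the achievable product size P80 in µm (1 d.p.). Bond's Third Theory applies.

Bond:  W = 10 Wi (1/√P − 1/√F)
P80^(−½) = W/(10 Wi) + F80^(−½)
  = 11.1250/(10·11.9) + 1/√18920 = 0.093487 + 0.007270 = 0.100757
P80 = (1/0.100757)² = 9.9248² = 98.50 µm

P80 = 98.5 µm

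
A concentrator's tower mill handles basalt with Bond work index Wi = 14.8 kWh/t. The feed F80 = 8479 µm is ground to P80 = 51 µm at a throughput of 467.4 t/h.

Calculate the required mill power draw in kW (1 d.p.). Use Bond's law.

P = 8935.2 kW

Bond:  W = 10 Wi (1/√P − 1/√F)
W = 10·14.8·(1/√51 − 1/√8479) = 10·14.8·(0.129168) = 19.1169 kWh/t
Mill draw = 19.1169 × 467.4 = 8935.2 kW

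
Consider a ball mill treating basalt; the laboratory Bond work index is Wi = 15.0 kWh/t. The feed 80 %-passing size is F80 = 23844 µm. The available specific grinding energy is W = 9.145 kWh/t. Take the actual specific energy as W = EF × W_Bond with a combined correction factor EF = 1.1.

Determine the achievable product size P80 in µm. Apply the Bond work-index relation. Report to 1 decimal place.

W = 10 Wi / √P80 − 10 Wi / √F80
W_Bond = W / EF = 9.145 / 1.1 = 8.3136 kWh/t
⇒ 1/√P80 = W_Bond/(10·Wi) + 1/√F80
  = 8.3136/(10·15.0) + 1/√23844 = 0.055424 + 0.006476 = 0.061900
P80 = (1/0.061900)² = 16.1550² = 260.98 µm

P80 = 261.0 µm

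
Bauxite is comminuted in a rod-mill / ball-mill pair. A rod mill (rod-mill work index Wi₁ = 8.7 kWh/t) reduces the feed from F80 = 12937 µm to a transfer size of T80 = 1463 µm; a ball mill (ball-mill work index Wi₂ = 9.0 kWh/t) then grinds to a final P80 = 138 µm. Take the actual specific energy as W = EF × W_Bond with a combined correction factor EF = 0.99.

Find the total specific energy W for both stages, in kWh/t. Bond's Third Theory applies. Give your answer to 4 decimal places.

Bond: W = 10·Wi·(1/√P80 − 1/√F80)
Stage 1 (12937→1463 µm, Wi₁=8.7): W₁ = 10·8.7·(0.026144 − 0.008792) = 1.5097 kWh/t
Stage 2 (1463→138 µm, Wi₂=9.0): W₂ = 10·9.0·(0.085126 − 0.026144) = 5.3083 kWh/t
W = W₁ + W₂ = 1.5097 + 5.3083 = 6.8180 kWh/t
Apply correction: 6.8180 × 0.99 = 6.7498 kWh/t

W = 6.7498 kWh/t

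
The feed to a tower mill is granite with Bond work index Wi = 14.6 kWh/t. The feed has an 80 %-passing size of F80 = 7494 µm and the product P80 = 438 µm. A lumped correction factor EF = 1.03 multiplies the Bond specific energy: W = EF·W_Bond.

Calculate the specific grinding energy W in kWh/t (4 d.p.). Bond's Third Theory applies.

W = 5.4483 kWh/t

W = 10 Wi (1/√P80 − 1/√F80)  [Bond]
1/√438 = 0.047782;  1/√7494 = 0.011552
W = 10·14.6·(0.047782 − 0.011552) = 5.2896 kWh/t
Apply correction: 5.2896 × 1.03 = 5.4483 kWh/t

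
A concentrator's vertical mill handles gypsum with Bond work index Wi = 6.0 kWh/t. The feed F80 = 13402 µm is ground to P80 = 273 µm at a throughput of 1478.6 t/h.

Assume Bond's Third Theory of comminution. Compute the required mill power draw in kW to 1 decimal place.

P = 4603.0 kW

W = 10 Wi (1/√P80 − 1/√F80)  [Bond]
W = 10·6.0·(1/√273 − 1/√13402) = 10·6.0·(0.051885) = 3.1131 kWh/t
P_mill = W·ṁ = 3.1131·1478.6 = 4603.0 kW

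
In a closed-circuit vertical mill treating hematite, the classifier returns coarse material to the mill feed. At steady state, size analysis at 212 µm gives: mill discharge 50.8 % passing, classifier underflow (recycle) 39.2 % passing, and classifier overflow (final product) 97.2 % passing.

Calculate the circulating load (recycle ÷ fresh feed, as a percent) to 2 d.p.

Classifier node, passing 212 µm:
(1+r)d = ru + o → r = (o−d)/(d−u)
r = (97.2 − 50.8)/(50.8 − 39.2) = 46.4/11.6 = 4.0000
CL = 100·r = 400.00 %

CL = 400.00 %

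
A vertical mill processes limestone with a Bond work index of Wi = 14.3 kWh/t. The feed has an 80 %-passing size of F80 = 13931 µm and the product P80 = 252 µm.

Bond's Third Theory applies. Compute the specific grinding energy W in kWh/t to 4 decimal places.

W = 7.7966 kWh/t

W = 10 Wi (P80^-0.5 − F80^-0.5)
1/√252 = 0.062994;  1/√13931 = 0.008472
W = 10·14.3·(0.062994 − 0.008472) = 7.7966 kWh/t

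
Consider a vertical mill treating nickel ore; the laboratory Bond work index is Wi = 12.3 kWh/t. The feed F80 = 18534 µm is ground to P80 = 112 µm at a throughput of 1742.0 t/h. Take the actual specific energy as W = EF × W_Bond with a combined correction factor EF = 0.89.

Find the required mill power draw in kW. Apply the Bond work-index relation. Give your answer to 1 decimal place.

P = 16618.4 kW

W = 10 Wi (1/√P80 − 1/√F80)  [Bond]
W = 10·12.3·(1/√112 − 1/√18534) = 10·12.3·(0.087146) = 10.7189 kWh/t
With EF = 0.89: W = 10.7189·0.89 = 9.5398 kWh/t
Power = W × throughput = 9.5398 kWh/t × 1742.0 t/h = 16618.4 kW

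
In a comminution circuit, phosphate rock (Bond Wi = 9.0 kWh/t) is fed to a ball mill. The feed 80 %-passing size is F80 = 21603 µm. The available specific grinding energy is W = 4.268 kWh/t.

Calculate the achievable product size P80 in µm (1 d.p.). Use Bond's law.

P80 = 340.1 µm

W = 10 Wi / √P80 − 10 Wi / √F80
⇒ 1/√P80 = W/(10·Wi) + 1/√F80
  = 4.2680/(10·9.0) + 1/√21603 = 0.047422 + 0.006804 = 0.054226
P80 = (1/0.054226)² = 18.4414² = 340.08 µm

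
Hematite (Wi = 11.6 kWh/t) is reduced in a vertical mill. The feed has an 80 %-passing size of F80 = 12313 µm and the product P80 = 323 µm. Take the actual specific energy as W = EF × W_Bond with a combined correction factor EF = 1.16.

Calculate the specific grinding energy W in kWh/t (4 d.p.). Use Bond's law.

W = 6.2745 kWh/t

W = 10·Wi·[P80^(−½) − F80^(−½)]
1/√323 = 0.055641;  1/√12313 = 0.009012
W = 10·11.6·(0.055641 − 0.009012) = 5.4090 kWh/t
Apply correction: 5.4090 × 1.16 = 6.2745 kWh/t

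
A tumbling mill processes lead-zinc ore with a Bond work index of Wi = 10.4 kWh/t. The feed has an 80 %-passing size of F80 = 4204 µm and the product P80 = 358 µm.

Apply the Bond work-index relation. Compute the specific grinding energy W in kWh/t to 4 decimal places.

W = 10 Wi (1/√P80 − 1/√F80)  [Bond]
1/√358 = 0.052852;  1/√4204 = 0.015423
W = 10·10.4·(0.052852 − 0.015423) = 3.8926 kWh/t

W = 3.8926 kWh/t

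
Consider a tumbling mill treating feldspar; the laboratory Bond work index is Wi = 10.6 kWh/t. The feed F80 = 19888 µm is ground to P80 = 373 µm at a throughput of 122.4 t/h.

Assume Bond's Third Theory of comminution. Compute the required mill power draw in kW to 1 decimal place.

W = 10 Wi / √P80 − 10 Wi / √F80
W = 10·10.6·(1/√373 − 1/√19888) = 10·10.6·(0.044687) = 4.7368 kWh/t
Mill draw = 4.7368 × 122.4 = 579.8 kW

P = 579.8 kW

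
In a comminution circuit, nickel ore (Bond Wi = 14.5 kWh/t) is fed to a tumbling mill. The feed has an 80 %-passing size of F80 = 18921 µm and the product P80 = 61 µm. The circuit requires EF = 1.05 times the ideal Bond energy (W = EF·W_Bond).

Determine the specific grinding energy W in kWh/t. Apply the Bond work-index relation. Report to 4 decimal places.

W = 18.3868 kWh/t

W_Bond = 10·Wi·(1/√P₈₀ − 1/√F₈₀)
1/√61 = 0.128037;  1/√18921 = 0.007270
W = 10·14.5·(0.128037 − 0.007270) = 17.5112 kWh/t
W_actual = 1.05 × 17.5112 = 18.3868 kWh/t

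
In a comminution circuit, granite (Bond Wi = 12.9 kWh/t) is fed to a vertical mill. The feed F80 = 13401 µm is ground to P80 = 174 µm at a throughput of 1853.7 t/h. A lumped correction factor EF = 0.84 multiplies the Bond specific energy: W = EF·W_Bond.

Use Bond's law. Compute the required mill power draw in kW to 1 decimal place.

P = 13492.5 kW

W = 10·Wi·(P80^(-½) − F80^(-½))
W = 10·12.9·(1/√174 − 1/√13401) = 10·12.9·(0.067171) = 8.6651 kWh/t
W_actual = 0.84 × 8.6651 = 7.2787 kWh/t
P = W·T = 7.2787·1853.7 = 13492.5 kW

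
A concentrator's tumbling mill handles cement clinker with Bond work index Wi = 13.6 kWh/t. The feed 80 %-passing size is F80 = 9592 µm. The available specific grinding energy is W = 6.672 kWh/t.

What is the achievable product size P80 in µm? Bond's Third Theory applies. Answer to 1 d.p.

P80 = 284.7 µm

Bond: W = 10·Wi·(1/√P80 − 1/√F80)
P80^(−½) = W/(10 Wi) + F80^(−½)
  = 6.6720/(10·13.6) + 1/√9592 = 0.049059 + 0.010210 = 0.059269
P80 = (1/0.059269)² = 16.8721² = 284.67 µm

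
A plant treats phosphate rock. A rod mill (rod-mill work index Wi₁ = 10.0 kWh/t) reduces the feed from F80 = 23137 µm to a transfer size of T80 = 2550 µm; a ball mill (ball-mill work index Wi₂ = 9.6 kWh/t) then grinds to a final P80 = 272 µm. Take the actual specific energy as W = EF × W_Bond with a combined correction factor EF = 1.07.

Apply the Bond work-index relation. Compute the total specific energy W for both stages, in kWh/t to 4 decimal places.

W = 5.6096 kWh/t

W = 10·Wi·(P80^(-½) − F80^(-½))
Stage 1 (23137→2550 µm, Wi₁=10.0): W₁ = 10·10.0·(0.019803 − 0.006574) = 1.3229 kWh/t
Stage 2 (2550→272 µm, Wi₂=9.6): W₂ = 10·9.6·(0.060634 − 0.019803) = 3.9198 kWh/t
W = W₁ + W₂ = 1.3229 + 3.9198 = 5.2426 kWh/t
Corrected W = EF·W_Bond = 1.07·5.2426 = 5.6096 kWh/t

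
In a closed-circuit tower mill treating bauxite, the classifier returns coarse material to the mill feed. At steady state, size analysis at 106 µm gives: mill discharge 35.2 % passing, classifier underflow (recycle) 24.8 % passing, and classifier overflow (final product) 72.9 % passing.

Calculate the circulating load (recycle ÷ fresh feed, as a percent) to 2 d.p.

CL = 362.50 %

Mass balance on the −106 µm fraction:
d + r·d = r·u + o → r(d−u) = o−d
r = (72.9 − 35.2)/(35.2 − 24.8) = 37.7/10.4 = 3.6250
CL = 100·r = 362.50 %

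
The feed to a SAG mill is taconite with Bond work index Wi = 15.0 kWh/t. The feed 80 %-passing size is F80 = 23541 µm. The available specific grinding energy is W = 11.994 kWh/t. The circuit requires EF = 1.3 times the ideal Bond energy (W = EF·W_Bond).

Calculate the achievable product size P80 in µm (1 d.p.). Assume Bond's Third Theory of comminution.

P80 = 216.1 µm

W = 10·Wi·(P80^(-½) − F80^(-½))
W_Bond = W / EF = 11.994 / 1.3 = 9.2262 kWh/t
⇒ 1/√P80 = W_Bond/(10·Wi) + 1/√F80
  = 9.2262/(10·15.0) + 1/√23541 = 0.061508 + 0.006518 = 0.068025
P80 = (1/0.068025)² = 14.7004² = 216.10 µm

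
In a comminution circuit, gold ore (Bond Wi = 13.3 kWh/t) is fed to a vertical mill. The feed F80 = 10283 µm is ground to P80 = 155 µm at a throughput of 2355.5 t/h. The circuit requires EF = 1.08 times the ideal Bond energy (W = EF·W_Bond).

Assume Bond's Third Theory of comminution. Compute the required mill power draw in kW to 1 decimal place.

P = 23839.9 kW

W_Bond = 10·Wi·(1/√P₈₀ − 1/√F₈₀)
W = 10·13.3·(1/√155 − 1/√10283) = 10·13.3·(0.070460) = 9.3712 kWh/t
Apply correction: 9.3712 × 1.08 = 10.1209 kWh/t
P_mill = W·ṁ = 10.1209·2355.5 = 23839.9 kW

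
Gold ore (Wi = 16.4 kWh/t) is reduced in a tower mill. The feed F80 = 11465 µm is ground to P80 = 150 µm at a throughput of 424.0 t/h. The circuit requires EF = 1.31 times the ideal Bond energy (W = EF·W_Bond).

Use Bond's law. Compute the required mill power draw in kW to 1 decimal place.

P = 6586.9 kW

W = 10 Wi (P80^-0.5 − F80^-0.5)
W = 10·16.4·(1/√150 − 1/√11465) = 10·16.4·(0.072310) = 11.8589 kWh/t
Corrected W = EF·W_Bond = 1.31·11.8589 = 15.5352 kWh/t
P_mill = W·ṁ = 15.5352·424.0 = 6586.9 kW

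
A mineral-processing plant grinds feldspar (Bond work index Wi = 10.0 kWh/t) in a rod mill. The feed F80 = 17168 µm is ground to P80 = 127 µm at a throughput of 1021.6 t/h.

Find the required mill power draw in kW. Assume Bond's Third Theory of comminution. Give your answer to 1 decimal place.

Bond:  W = 10 Wi (1/√P − 1/√F)
W = 10·10.0·(1/√127 − 1/√17168) = 10·10.0·(0.081104) = 8.1104 kWh/t
Power = W × throughput = 8.1104 kWh/t × 1021.6 t/h = 8285.5 kW

P = 8285.5 kW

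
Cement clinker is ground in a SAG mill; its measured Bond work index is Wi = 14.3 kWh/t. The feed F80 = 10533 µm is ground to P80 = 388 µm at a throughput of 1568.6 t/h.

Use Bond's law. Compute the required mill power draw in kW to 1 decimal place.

P = 9202.0 kW

W_Bond = 10·Wi·(1/√P₈₀ − 1/√F₈₀)
W = 10·14.3·(1/√388 − 1/√10533) = 10·14.3·(0.041024) = 5.8664 kWh/t
Power = W × throughput = 5.8664 kWh/t × 1568.6 t/h = 9202.0 kW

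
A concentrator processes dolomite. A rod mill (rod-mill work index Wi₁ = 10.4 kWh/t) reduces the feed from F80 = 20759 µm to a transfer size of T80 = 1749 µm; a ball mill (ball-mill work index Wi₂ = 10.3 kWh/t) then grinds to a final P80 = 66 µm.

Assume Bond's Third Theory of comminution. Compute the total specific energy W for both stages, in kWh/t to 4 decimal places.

W = 10·Wi·[P80^(−½) − F80^(−½)]
Stage 1 (20759→1749 µm, Wi₁=10.4): W₁ = 10·10.4·(0.023911 − 0.006941) = 1.7650 kWh/t
Stage 2 (1749→66 µm, Wi₂=10.3): W₂ = 10·10.3·(0.123091 − 0.023911) = 10.2155 kWh/t
W = W₁ + W₂ = 1.7650 + 10.2155 = 11.9805 kWh/t

W = 11.9805 kWh/t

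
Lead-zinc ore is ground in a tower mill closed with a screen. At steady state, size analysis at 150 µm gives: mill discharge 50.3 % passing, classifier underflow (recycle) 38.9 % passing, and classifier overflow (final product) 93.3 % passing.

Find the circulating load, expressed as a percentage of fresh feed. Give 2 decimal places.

Two-product formula at 150 µm:
d + r·d = r·u + o → r(d−u) = o−d
r = (93.3 − 50.3)/(50.3 − 38.9) = 43.0/11.4 = 3.7719
CL = 100·r = 377.19 %

CL = 377.19 %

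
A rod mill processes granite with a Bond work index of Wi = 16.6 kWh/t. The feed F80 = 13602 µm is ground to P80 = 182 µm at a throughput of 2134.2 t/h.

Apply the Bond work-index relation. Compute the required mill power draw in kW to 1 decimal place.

P = 23223.1 kW

W = 10 Wi (P80^-0.5 − F80^-0.5)
W = 10·16.6·(1/√182 − 1/√13602) = 10·16.6·(0.065551) = 10.8814 kWh/t
P = W·T = 10.8814·2134.2 = 23223.1 kW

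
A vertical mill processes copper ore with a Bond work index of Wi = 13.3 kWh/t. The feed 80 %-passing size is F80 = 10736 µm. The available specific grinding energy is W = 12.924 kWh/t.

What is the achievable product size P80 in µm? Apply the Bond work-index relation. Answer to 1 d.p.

P80 = 87.6 µm

W = 10·Wi·(P80^(-½) − F80^(-½))
⇒ 1/√P80 = W/(10 Wi) + 1/√F80
  = 12.9240/(10·13.3) + 1/√10736 = 0.097173 + 0.009651 = 0.106824
P80 = (1/0.106824)² = 9.3612² = 87.63 µm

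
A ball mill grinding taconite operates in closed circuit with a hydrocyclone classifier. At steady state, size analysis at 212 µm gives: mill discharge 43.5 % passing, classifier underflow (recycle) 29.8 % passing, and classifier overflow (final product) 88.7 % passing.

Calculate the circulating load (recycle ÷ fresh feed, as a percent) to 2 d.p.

CL = 329.93 %

Let r = R/F. Size balance at 212 µm:
Fd + Rd = Ru + Fo ⇒ R/F = (o−d)/(d−u)
r = (88.7 − 43.5)/(43.5 − 29.8) = 45.2/13.7 = 3.2993
CL = 100·r = 329.93 %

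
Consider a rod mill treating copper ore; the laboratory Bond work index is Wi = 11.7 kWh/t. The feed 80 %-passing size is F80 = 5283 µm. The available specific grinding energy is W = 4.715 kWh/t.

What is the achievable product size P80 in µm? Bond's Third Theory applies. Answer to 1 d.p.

W = 10·Wi·[P80^(−½) − F80^(−½)]
1/√P80 = 1/√F80 + W/(10·Wi)
  = 4.7150/(10·11.7) + 1/√5283 = 0.040299 + 0.013758 = 0.054057
P80 = (1/0.054057)² = 18.4989² = 342.21 µm

P80 = 342.2 µm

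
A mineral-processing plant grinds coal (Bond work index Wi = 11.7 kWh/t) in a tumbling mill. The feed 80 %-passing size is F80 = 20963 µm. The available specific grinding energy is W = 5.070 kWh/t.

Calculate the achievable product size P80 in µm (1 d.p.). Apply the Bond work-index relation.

W = 10 Wi (1/√P80 − 1/√F80)  [Bond]
⇒ 1/√P80 = W/(10·Wi) + 1/√F80
  = 5.0700/(10·11.7) + 1/√20963 = 0.043333 + 0.006907 = 0.050240
P80 = (1/0.050240)² = 19.9044² = 396.19 µm

P80 = 396.2 µm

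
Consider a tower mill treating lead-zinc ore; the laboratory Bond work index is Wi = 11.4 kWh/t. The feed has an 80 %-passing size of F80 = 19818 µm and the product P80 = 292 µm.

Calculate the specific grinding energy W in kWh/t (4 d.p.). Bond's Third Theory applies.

W = 5.8616 kWh/t

W = 10 Wi (1/√P80 − 1/√F80)  [Bond]
1/√292 = 0.058521;  1/√19818 = 0.007103
W = 10·11.4·(0.058521 − 0.007103) = 5.8616 kWh/t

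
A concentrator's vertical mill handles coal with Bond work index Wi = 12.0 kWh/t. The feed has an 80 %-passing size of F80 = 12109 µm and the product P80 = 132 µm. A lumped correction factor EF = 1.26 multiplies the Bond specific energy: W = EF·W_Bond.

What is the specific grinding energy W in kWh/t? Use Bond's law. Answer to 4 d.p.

W_Bond = 10·Wi·(1/√P₈₀ − 1/√F₈₀)
1/√132 = 0.087039;  1/√12109 = 0.009088
W = 10·12.0·(0.087039 − 0.009088) = 9.3542 kWh/t
Corrected W = EF·W_Bond = 1.26·9.3542 = 11.7862 kWh/t

W = 11.7862 kWh/t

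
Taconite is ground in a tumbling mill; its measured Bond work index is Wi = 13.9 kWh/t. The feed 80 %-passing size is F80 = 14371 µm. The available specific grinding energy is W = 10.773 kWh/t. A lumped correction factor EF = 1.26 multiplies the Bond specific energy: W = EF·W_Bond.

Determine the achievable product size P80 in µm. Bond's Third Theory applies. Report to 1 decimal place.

P80 = 204.9 µm

W = 10·Wi·(P80^(-½) − F80^(-½))
W_Bond = W / EF = 10.773 / 1.26 = 8.5500 kWh/t
P80^(−½) = W_Bond/(10 Wi) + F80^(−½)
  = 8.5500/(10·13.9) + 1/√14371 = 0.061511 + 0.008342 = 0.069853
P80 = (1/0.069853)² = 14.3159² = 204.94 µm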